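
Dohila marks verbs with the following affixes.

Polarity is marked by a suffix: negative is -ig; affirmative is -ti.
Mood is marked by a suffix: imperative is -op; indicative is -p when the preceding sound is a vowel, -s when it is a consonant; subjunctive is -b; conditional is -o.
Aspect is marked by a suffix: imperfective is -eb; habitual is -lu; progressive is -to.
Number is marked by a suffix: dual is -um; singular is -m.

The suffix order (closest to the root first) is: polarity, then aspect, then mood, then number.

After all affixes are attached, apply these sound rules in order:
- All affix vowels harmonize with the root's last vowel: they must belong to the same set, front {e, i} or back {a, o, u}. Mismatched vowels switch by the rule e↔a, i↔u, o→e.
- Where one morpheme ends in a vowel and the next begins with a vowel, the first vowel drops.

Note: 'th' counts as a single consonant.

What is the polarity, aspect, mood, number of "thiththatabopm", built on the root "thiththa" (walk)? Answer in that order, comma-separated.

affirmative, imperfective, imperative, singular

Segment: thiththa-ti-eb-op-m.
polarity: -ti → affirmative.
aspect: -eb → imperfective.
mood: -op → imperative.
number: -m → singular.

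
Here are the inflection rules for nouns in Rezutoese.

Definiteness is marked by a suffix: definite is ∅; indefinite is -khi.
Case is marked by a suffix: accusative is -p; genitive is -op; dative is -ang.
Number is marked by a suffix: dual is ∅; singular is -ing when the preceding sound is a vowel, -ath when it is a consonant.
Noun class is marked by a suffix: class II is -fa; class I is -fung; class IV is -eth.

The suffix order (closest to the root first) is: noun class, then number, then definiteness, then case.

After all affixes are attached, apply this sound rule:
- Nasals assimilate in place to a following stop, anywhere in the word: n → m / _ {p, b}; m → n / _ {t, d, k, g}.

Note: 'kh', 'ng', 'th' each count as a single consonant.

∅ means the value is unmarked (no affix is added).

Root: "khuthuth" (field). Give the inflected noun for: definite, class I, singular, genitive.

khuthuthfungathop

Attach noun class class I -fung → khuthuthfung.
Attach number singular -ath (after consonant 'ng') → khuthuthfungath.
definiteness = definite: zero marking, form stays khuthuthfungath.
Attach case genitive -op → khuthuthfungathop.
Nasal assimilation: no change.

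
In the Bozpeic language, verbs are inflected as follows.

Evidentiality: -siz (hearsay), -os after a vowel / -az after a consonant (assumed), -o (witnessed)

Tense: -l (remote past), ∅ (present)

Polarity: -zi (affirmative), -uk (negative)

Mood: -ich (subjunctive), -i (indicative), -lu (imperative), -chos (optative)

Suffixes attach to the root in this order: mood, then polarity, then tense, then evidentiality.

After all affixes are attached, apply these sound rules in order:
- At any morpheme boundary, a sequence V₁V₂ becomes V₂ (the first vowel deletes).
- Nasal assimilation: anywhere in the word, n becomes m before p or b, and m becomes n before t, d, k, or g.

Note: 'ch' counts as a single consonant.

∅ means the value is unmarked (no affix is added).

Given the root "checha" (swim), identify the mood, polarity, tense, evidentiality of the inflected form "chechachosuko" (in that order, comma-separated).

optative, negative, present, witnessed

Segment: checha-chos-uk-o.
mood: -chos → optative.
polarity: -uk → negative.
tense: ∅ → present.
evidentiality: -o → witnessed.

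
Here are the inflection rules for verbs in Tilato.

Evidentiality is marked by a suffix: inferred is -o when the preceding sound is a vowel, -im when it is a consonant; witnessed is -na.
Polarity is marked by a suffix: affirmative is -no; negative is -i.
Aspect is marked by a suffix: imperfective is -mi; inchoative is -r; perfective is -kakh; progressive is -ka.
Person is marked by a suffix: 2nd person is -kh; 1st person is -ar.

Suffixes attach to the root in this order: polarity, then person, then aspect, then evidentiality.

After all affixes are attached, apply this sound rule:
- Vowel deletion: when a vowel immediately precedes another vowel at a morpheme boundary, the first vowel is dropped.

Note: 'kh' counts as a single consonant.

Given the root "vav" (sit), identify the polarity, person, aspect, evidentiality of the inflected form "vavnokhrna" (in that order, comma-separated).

affirmative, 2nd person, inchoative, witnessed

Segment: vav-no-kh-r-na.
polarity: -no → affirmative.
person: -kh → 2nd person.
aspect: -r → inchoative.
evidentiality: -na → witnessed.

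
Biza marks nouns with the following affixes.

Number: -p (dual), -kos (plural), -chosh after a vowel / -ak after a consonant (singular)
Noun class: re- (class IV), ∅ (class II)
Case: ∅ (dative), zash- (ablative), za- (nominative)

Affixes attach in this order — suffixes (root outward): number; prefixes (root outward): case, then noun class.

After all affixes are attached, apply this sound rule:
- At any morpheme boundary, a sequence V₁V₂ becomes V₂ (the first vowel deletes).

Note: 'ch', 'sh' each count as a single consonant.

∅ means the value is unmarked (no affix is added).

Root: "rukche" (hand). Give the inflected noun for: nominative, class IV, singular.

Attach case nominative za- → zarukche.
Attach number singular -chosh (after vowel 'e') → zarukchechosh.
Attach noun class class IV re- → rezarukchechosh.
Vowel deletion: no change.

rezarukchechosh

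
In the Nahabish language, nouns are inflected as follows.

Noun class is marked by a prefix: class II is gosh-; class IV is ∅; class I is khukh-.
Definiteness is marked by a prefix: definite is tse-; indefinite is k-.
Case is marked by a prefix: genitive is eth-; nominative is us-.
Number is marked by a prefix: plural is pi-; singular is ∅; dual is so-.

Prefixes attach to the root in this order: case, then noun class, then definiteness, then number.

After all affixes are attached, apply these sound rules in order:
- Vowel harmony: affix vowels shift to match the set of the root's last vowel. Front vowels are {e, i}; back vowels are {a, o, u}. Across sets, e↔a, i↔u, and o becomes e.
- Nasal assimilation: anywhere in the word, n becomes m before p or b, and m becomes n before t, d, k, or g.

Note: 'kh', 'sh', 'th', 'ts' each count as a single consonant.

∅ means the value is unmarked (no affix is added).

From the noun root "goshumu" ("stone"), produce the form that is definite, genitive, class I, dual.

sotsakhukhathgoshumu

Attach case genitive eth- → ethgoshumu.
Attach noun class class I khukh- → khukhethgoshumu.
Attach definiteness definite tse- → tsekhukhethgoshumu.
Attach number dual so- → sotsekhukhethgoshumu.
Apply vowel harmony: sotsekhukhethgoshumu → sotsakhukhathgoshumu.
Nasal assimilation: no change.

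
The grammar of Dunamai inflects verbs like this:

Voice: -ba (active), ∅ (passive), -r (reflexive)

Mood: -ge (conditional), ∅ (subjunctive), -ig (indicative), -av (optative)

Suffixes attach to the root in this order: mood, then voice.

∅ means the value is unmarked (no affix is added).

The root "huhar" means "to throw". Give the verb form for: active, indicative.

Attach mood indicative -ig → huharig.
Attach voice active -ba → huharigba.

huharigba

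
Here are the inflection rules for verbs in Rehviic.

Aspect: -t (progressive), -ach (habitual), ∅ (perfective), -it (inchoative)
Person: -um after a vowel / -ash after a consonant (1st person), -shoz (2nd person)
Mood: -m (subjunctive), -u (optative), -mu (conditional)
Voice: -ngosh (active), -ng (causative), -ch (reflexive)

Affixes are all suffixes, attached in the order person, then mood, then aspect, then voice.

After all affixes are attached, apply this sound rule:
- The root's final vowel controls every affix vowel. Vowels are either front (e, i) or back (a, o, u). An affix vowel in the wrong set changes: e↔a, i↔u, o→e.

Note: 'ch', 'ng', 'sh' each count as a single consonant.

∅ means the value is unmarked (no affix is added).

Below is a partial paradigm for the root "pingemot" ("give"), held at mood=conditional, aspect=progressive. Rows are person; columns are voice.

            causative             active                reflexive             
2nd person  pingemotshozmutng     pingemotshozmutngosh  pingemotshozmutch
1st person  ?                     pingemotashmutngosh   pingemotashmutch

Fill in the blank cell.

Attach person 1st person -ash (after consonant 't') → pingemotash.
Attach mood conditional -mu → pingemotashmu.
Attach aspect progressive -t → pingemotashmut.
Attach voice causative -ng → pingemotashmutng.
Vowel harmony: no change.

pingemotashmutng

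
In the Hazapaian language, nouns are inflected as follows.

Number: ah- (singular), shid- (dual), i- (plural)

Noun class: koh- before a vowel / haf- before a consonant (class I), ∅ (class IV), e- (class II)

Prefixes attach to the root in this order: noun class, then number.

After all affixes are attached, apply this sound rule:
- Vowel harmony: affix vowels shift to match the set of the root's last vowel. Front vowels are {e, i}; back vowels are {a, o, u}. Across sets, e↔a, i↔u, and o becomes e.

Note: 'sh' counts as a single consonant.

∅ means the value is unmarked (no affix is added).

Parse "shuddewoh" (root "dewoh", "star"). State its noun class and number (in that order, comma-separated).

Segment: shid-dewoh.
noun class: ∅ → class IV.
number: shid- → dual.

class IV, dual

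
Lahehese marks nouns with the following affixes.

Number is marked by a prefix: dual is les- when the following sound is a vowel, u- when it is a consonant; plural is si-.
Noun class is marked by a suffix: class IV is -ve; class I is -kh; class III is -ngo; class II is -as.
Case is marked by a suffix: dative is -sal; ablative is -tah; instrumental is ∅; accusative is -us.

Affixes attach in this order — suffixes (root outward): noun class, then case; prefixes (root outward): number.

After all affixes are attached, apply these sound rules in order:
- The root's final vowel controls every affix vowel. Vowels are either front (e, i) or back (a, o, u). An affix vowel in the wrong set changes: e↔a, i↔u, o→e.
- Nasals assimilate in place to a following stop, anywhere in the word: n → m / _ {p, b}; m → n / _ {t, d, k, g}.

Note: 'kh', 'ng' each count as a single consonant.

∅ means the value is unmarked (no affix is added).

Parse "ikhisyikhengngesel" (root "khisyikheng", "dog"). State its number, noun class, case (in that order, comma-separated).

dual, class III, dative

Segment: u-khisyikheng-ngo-sal.
number: les/u- → dual.
noun class: -ngo → class III.
case: -sal → dative.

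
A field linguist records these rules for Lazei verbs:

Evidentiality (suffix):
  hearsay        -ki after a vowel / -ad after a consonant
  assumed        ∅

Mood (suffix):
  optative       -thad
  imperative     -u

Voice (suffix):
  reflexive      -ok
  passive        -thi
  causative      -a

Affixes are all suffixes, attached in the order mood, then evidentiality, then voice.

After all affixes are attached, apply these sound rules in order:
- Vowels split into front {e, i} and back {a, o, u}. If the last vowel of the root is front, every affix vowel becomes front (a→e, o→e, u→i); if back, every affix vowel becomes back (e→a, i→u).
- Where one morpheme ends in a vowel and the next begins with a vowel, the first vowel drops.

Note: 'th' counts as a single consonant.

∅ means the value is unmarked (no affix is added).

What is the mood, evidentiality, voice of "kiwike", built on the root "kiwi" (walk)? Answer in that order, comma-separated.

Segment: kiwi-u-ki-a.
mood: -u → imperative.
evidentiality: -ki/ad → hearsay.
voice: -a → causative.

imperative, hearsay, causative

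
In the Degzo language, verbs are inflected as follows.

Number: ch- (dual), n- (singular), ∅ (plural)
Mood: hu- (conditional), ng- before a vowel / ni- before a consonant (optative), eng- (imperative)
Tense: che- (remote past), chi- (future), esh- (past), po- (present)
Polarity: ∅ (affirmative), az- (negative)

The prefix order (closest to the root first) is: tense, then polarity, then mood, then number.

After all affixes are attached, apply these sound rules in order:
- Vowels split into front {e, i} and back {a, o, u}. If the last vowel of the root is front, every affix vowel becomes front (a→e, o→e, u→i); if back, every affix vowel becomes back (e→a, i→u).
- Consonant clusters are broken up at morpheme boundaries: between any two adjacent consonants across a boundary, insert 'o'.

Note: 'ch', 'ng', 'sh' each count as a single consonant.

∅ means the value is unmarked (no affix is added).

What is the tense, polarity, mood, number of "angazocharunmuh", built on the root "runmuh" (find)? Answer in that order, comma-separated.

Segment: eng-az-che-runmuh.
tense: che- → remote past.
polarity: az- → negative.
mood: eng- → imperative.
number: ∅ → plural.

remote past, negative, imperative, plural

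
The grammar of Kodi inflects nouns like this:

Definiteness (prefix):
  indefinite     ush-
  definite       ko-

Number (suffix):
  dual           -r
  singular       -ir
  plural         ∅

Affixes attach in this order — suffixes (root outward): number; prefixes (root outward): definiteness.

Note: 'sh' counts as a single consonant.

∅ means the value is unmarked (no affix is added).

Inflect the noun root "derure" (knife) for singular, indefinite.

Attach number singular -ir → derureir.
Attach definiteness indefinite ush- → ushderureir.

ushderureir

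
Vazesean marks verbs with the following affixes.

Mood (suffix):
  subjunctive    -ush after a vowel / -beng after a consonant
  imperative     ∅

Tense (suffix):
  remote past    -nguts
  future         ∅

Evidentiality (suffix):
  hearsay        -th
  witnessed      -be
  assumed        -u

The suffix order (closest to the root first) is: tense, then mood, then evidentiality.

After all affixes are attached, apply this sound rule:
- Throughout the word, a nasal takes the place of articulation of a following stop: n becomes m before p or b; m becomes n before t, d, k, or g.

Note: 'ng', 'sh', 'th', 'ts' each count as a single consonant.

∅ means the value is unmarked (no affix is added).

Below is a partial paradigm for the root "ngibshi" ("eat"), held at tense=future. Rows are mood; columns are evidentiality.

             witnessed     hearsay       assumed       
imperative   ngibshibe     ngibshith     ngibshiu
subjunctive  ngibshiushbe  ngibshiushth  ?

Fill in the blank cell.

tense = future: zero marking, form stays ngibshi.
Attach mood subjunctive -ush (after vowel 'i') → ngibshiush.
Attach evidentiality assumed -u → ngibshiushu.
Nasal assimilation: no change.

ngibshiushu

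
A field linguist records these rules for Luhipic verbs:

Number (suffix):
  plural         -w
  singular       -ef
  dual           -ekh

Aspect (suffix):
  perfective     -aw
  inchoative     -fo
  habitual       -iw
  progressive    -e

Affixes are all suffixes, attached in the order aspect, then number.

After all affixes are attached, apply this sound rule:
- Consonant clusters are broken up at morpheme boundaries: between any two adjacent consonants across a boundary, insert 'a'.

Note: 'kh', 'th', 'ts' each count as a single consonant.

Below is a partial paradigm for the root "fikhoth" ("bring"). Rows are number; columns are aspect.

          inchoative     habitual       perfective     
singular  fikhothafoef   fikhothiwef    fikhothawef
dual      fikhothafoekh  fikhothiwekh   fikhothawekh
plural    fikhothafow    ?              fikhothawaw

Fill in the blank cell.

Attach aspect habitual -iw → fikhothiw.
Attach number plural -w → fikhothiww.
Apply epenthesis: fikhothiww → fikhothiwaw.

fikhothiwaw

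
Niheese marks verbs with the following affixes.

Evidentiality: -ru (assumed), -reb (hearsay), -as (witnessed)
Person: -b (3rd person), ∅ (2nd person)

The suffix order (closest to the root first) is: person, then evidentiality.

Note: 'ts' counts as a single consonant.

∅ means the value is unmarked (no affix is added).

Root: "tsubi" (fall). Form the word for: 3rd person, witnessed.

tsubibas

Attach person 3rd person -b → tsubib.
Attach evidentiality witnessed -as → tsubibas.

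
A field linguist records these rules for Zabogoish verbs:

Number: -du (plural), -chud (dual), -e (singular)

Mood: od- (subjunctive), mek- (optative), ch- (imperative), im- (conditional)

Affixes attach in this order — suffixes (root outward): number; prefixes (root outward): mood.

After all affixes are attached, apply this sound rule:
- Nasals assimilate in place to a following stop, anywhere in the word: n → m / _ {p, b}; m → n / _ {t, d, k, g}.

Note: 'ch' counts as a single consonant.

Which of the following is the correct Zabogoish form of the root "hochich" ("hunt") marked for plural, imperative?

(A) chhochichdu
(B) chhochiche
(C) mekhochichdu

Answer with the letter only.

A

Attach mood imperative ch- → chhochich.
Attach number plural -du → chhochichdu.
Nasal assimilation: no change.
So the correct form is chhochichdu, option (A).
(B) chhochiche is wrong: it uses singular instead of plural for number.
(C) mekhochichdu is wrong: it uses optative instead of imperative for mood.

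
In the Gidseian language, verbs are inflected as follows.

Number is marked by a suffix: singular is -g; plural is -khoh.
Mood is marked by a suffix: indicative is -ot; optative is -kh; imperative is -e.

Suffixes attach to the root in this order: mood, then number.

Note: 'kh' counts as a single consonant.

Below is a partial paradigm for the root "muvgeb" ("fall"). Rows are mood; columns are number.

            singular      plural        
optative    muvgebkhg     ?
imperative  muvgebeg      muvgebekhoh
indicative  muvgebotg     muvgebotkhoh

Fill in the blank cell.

muvgebkhkhoh

Attach mood optative -kh → muvgebkh.
Attach number plural -khoh → muvgebkhkhoh.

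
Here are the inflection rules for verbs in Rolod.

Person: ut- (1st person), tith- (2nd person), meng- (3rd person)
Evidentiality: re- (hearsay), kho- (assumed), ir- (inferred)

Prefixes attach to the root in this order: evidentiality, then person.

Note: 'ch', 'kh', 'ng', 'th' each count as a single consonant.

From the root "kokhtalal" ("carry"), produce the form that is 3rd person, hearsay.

mengrekokhtalal

Attach evidentiality hearsay re- → rekokhtalal.
Attach person 3rd person meng- → mengrekokhtalal.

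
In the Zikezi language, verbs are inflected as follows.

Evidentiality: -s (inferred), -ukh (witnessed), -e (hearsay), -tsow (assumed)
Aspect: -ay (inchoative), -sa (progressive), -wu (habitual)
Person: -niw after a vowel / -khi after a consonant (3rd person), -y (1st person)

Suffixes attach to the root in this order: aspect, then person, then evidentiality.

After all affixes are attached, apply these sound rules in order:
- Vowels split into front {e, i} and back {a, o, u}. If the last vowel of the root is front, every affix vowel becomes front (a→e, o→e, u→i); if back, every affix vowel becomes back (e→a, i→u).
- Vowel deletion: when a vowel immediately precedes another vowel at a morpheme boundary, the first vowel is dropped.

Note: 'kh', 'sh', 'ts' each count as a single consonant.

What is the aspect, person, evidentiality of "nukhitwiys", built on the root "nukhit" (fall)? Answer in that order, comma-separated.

Segment: nukhit-wu-y-s.
aspect: -wu → habitual.
person: -y → 1st person.
evidentiality: -s → inferred.

habitual, 1st person, inferred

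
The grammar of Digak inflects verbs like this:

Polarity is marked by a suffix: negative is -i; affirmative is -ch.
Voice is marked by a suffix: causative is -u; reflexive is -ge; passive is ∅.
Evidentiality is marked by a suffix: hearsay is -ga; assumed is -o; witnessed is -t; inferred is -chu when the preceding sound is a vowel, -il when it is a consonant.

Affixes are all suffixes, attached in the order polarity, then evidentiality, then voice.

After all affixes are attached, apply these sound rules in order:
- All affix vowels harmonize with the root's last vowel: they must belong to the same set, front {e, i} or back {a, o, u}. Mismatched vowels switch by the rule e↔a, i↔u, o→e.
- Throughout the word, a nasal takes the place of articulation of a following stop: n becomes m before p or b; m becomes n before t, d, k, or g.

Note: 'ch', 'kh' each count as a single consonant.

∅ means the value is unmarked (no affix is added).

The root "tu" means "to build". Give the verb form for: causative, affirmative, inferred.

Attach polarity affirmative -ch → tuch.
Attach evidentiality inferred -il (after consonant 'ch') → tuchil.
Attach voice causative -u → tuchilu.
Apply vowel harmony: tuchilu → tuchulu.
Nasal assimilation: no change.

tuchulu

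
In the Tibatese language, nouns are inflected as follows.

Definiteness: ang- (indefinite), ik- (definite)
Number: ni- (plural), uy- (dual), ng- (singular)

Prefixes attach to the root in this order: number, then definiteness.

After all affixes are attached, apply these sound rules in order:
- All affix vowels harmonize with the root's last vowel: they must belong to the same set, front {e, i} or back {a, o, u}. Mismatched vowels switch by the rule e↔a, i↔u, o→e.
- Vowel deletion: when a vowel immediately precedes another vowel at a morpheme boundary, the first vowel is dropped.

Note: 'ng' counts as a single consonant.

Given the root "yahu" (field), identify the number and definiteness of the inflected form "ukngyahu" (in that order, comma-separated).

singular, definite

Segment: ik-ng-yahu.
number: ng- → singular.
definiteness: ik- → definite.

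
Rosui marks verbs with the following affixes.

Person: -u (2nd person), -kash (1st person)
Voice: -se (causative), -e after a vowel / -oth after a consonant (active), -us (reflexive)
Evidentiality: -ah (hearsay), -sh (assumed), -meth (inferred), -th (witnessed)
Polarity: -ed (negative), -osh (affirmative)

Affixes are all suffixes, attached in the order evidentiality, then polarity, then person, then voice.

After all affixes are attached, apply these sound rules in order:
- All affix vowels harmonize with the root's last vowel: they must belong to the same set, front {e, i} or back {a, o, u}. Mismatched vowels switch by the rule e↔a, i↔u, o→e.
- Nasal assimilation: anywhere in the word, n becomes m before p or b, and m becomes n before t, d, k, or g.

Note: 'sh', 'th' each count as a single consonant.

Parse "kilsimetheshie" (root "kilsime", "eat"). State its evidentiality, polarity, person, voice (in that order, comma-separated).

witnessed, affirmative, 2nd person, active

Segment: kilsime-th-osh-u-e.
evidentiality: -th → witnessed.
polarity: -osh → affirmative.
person: -u → 2nd person.
voice: -e/oth → active.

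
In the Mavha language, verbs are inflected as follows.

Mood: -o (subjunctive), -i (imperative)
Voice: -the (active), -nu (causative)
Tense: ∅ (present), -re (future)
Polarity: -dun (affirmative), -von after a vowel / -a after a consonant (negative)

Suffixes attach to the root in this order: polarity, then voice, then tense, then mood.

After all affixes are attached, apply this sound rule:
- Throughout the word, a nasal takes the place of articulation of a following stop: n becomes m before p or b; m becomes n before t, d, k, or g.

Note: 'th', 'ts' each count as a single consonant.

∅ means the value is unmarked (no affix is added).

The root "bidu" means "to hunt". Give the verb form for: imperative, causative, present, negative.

biduvonnui

Attach polarity negative -von (after vowel 'u') → biduvon.
Attach voice causative -nu → biduvonnu.
tense = present: zero marking, form stays biduvonnu.
Attach mood imperative -i → biduvonnui.
Nasal assimilation: no change.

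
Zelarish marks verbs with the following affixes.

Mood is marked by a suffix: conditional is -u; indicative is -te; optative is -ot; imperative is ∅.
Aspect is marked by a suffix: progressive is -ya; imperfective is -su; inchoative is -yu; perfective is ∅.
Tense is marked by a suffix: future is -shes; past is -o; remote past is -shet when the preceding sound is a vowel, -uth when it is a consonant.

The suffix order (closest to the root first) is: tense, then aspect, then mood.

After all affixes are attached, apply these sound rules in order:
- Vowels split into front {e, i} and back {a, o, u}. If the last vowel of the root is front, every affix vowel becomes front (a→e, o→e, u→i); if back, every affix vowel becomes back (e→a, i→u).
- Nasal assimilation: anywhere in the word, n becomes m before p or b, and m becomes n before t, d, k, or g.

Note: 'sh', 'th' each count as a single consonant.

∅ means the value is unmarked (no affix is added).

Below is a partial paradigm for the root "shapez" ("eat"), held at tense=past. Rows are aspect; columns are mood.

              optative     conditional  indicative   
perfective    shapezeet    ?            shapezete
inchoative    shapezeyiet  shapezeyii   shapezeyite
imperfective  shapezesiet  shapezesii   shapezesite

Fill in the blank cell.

Attach tense past -o → shapezo.
aspect = perfective: zero marking, form stays shapezo.
Attach mood conditional -u → shapezou.
Apply vowel harmony: shapezou → shapezei.
Nasal assimilation: no change.

shapezei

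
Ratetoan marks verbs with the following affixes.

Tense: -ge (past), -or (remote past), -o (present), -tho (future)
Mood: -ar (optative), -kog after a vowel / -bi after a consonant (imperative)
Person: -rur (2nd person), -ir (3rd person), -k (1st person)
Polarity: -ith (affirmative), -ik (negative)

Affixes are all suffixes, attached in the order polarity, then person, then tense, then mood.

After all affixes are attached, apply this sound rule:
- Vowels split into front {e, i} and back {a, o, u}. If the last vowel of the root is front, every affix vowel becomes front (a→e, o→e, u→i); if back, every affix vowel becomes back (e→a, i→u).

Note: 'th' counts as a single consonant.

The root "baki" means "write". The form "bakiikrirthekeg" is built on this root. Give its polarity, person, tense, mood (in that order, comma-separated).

Segment: baki-ik-rur-tho-kog.
polarity: -ik → negative.
person: -rur → 2nd person.
tense: -tho → future.
mood: -kog/bi → imperative.

negative, 2nd person, future, imperative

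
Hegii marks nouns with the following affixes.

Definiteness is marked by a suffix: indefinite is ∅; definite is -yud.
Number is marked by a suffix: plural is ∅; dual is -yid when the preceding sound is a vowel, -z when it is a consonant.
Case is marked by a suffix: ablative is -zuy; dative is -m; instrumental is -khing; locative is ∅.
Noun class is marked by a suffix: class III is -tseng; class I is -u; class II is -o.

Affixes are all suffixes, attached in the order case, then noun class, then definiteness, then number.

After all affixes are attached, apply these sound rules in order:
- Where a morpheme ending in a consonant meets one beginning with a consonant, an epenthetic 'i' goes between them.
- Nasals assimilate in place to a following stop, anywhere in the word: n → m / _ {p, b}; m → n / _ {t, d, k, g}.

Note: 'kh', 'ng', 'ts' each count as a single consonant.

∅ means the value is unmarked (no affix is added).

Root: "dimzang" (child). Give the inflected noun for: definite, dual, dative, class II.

dimzangimoyudiz

Attach case dative -m → dimzangm.
Attach noun class class II -o → dimzangmo.
Attach definiteness definite -yud → dimzangmoyud.
Attach number dual -z (after consonant 'd') → dimzangmoyudz.
Apply epenthesis: dimzangmoyudz → dimzangimoyudiz.
Nasal assimilation: no change.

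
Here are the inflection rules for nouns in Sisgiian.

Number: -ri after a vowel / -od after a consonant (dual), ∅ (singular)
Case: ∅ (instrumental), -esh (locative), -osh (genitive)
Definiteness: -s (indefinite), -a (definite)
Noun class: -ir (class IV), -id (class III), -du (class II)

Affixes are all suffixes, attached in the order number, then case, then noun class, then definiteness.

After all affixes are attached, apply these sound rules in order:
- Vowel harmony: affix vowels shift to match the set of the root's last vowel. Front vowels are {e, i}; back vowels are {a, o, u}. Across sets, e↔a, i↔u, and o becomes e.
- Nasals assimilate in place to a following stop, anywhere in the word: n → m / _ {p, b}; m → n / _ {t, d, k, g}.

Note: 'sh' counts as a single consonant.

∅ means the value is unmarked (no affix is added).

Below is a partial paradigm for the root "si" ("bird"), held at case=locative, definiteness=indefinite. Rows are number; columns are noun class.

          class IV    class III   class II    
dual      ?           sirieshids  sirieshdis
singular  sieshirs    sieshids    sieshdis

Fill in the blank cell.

sirieshirs

Attach number dual -ri (after vowel 'i') → siri.
Attach case locative -esh → siriesh.
Attach noun class class IV -ir → sirieshir.
Attach definiteness indefinite -s → sirieshirs.
Vowel harmony: no change.
Nasal assimilation: no change.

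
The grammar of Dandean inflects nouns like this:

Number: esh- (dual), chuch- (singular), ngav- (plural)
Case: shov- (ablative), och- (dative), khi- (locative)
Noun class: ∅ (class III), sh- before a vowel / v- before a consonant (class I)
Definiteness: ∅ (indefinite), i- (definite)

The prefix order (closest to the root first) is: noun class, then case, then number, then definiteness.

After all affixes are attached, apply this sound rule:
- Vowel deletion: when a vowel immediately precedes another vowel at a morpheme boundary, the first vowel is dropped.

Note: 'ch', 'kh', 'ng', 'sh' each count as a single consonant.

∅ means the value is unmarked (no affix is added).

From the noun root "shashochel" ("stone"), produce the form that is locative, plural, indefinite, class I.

Attach noun class class I v- (before consonant 'sh') → vshashochel.
Attach case locative khi- → khivshashochel.
Attach number plural ngav- → ngavkhivshashochel.
definiteness = indefinite: zero marking, form stays ngavkhivshashochel.
Vowel deletion: no change.

ngavkhivshashochel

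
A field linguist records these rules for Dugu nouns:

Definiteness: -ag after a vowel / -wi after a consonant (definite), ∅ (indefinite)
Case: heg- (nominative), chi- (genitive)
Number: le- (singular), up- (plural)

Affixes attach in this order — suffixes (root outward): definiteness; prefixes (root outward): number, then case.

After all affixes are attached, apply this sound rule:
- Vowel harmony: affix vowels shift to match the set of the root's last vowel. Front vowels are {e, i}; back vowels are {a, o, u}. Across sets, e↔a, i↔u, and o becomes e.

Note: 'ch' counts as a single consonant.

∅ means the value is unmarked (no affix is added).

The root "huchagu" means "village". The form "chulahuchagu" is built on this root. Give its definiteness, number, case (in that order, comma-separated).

indefinite, singular, genitive

Segment: chi-le-huchagu.
definiteness: ∅ → indefinite.
number: le- → singular.
case: chi- → genitive.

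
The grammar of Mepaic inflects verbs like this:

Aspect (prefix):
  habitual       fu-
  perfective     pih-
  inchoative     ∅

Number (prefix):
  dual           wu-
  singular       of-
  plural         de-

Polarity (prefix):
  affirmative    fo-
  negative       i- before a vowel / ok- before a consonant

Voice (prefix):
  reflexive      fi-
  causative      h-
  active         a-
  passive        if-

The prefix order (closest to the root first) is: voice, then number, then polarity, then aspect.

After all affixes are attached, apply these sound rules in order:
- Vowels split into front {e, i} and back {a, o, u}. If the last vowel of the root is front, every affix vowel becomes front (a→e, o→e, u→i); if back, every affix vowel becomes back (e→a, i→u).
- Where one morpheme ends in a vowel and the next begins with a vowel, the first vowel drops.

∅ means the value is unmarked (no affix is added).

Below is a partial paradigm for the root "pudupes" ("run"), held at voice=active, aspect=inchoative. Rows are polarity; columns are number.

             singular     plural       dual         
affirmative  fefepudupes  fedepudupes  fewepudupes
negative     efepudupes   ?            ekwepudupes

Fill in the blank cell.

ekdepudupes

Attach voice active a- → apudupes.
Attach number plural de- → deapudupes.
Attach polarity negative ok- (before consonant 'd') → okdeapudupes.
aspect = inchoative: zero marking, form stays okdeapudupes.
Apply vowel harmony: okdeapudupes → ekdeepudupes.
Apply vowel deletion: ekdeepudupes → ekdepudupes.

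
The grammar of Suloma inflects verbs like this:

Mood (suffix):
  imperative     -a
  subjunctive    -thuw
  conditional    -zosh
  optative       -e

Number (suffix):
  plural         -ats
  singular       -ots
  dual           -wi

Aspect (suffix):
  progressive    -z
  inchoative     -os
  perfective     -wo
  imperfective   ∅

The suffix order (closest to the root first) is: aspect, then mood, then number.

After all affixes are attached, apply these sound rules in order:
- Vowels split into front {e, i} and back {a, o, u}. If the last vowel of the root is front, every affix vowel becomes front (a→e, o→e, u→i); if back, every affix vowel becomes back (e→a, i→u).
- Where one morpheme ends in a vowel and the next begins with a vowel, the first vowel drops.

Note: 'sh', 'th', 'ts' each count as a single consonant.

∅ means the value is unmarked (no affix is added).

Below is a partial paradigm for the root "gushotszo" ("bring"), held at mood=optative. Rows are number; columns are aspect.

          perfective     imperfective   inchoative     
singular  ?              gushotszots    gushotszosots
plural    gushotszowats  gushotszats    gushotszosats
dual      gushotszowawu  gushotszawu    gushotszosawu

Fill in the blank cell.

gushotszowots

Attach aspect perfective -wo → gushotszowo.
Attach mood optative -e → gushotszowoe.
Attach number singular -ots → gushotszowoeots.
Apply vowel harmony: gushotszowoeots → gushotszowoaots.
Apply vowel deletion: gushotszowoaots → gushotszowots.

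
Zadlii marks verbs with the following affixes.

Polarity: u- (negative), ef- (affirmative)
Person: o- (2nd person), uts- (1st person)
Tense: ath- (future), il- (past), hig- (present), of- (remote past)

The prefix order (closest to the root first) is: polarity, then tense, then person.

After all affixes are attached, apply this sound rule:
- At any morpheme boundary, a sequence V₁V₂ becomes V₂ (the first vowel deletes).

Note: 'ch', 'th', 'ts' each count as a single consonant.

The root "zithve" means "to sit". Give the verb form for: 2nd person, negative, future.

Attach polarity negative u- → uzithve.
Attach tense future ath- → athuzithve.
Attach person 2nd person o- → oathuzithve.
Apply vowel deletion: oathuzithve → athuzithve.

athuzithve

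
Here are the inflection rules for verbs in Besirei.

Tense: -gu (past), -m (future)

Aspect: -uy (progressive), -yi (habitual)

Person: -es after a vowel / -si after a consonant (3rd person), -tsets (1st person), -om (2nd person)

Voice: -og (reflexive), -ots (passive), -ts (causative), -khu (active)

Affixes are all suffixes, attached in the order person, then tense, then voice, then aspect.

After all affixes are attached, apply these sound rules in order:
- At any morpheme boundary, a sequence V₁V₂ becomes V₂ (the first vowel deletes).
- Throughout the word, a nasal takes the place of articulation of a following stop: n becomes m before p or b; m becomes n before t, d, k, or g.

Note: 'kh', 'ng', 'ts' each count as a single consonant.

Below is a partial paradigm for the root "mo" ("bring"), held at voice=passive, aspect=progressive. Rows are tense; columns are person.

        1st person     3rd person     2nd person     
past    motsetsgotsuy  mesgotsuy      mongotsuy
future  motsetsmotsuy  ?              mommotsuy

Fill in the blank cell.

Attach person 3rd person -es (after vowel 'o') → moes.
Attach tense future -m → moesm.
Attach voice passive -ots → moesmots.
Attach aspect progressive -uy → moesmotsuy.
Apply vowel deletion: moesmotsuy → mesmotsuy.
Nasal assimilation: no change.

mesmotsuy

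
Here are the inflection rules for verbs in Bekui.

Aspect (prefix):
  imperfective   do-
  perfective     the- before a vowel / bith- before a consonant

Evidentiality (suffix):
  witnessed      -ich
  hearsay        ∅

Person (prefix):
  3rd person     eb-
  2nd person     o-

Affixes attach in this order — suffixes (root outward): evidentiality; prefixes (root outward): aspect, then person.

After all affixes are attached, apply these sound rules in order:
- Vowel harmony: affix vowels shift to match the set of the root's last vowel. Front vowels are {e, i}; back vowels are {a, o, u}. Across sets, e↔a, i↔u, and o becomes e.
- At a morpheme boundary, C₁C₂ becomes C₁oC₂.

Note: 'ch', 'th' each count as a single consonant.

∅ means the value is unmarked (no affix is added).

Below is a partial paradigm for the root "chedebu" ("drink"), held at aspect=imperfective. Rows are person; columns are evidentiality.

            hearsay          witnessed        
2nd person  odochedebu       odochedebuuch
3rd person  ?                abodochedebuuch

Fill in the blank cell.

Attach aspect imperfective do- → dochedebu.
Attach person 3rd person eb- → ebdochedebu.
evidentiality = hearsay: zero marking, form stays ebdochedebu.
Apply vowel harmony: ebdochedebu → abdochedebu.
Apply epenthesis: abdochedebu → abodochedebu.

abodochedebu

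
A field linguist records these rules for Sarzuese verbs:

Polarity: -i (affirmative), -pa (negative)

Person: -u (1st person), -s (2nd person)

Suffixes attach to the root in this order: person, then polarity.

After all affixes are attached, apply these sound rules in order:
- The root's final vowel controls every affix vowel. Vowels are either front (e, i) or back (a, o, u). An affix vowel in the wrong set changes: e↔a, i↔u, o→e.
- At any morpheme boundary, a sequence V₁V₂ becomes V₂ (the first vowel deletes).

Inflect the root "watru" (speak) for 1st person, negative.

Attach person 1st person -u → watruu.
Attach polarity negative -pa → watruupa.
Vowel harmony: no change.
Apply vowel deletion: watruupa → watrupa.

watrupa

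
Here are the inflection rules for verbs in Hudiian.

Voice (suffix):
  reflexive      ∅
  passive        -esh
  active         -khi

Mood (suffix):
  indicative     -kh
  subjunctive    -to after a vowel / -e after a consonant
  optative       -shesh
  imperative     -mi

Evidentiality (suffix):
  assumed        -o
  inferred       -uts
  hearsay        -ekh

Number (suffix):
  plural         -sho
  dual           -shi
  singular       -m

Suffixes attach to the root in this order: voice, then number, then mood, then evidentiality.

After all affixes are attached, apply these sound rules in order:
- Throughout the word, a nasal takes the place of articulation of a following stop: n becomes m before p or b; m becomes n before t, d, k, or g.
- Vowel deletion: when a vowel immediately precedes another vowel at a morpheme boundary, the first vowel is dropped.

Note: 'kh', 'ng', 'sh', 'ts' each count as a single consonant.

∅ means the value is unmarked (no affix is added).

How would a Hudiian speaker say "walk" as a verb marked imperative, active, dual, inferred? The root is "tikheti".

Attach voice active -khi → tikhetikhi.
Attach number dual -shi → tikhetikhishi.
Attach mood imperative -mi → tikhetikhishimi.
Attach evidentiality inferred -uts → tikhetikhishimiuts.
Nasal assimilation: no change.
Apply vowel deletion: tikhetikhishimiuts → tikhetikhishimuts.

tikhetikhishimuts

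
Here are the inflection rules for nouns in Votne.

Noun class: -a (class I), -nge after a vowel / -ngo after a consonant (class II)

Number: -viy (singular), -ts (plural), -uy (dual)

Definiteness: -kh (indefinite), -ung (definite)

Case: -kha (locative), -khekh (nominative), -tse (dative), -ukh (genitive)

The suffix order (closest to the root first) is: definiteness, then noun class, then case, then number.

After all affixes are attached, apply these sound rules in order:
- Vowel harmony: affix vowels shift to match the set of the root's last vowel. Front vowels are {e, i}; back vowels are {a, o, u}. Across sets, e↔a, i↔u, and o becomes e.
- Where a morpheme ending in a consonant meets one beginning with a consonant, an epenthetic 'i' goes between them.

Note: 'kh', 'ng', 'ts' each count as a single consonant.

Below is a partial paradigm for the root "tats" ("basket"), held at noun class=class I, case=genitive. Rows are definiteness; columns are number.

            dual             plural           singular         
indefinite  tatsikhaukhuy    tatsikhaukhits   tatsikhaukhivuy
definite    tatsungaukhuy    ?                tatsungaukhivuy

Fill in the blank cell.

Attach definiteness definite -ung → tatsung.
Attach noun class class I -a → tatsunga.
Attach case genitive -ukh → tatsungaukh.
Attach number plural -ts → tatsungaukhts.
Vowel harmony: no change.
Apply epenthesis: tatsungaukhts → tatsungaukhits.

tatsungaukhits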